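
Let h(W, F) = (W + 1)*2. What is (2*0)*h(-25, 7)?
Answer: 0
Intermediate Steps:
h(W, F) = 2 + 2*W (h(W, F) = (1 + W)*2 = 2 + 2*W)
(2*0)*h(-25, 7) = (2*0)*(2 + 2*(-25)) = 0*(2 - 50) = 0*(-48) = 0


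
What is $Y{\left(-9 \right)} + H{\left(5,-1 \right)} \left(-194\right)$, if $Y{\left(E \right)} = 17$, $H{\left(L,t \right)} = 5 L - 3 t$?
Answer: $-5415$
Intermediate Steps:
$H{\left(L,t \right)} = - 3 t + 5 L$
$Y{\left(-9 \right)} + H{\left(5,-1 \right)} \left(-194\right) = 17 + \left(\left(-3\right) \left(-1\right) + 5 \cdot 5\right) \left(-194\right) = 17 + \left(3 + 25\right) \left(-194\right) = 17 + 28 \left(-194\right) = 17 - 5432 = -5415$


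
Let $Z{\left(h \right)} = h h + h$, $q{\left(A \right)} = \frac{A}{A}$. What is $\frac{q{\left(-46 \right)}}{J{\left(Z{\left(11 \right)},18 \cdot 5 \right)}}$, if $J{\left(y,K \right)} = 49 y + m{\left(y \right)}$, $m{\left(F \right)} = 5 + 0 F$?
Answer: $\frac{1}{6473} \approx 0.00015449$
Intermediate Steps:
$m{\left(F \right)} = 5$ ($m{\left(F \right)} = 5 + 0 = 5$)
$q{\left(A \right)} = 1$
$Z{\left(h \right)} = h + h^{2}$ ($Z{\left(h \right)} = h^{2} + h = h + h^{2}$)
$J{\left(y,K \right)} = 5 + 49 y$ ($J{\left(y,K \right)} = 49 y + 5 = 5 + 49 y$)
$\frac{q{\left(-46 \right)}}{J{\left(Z{\left(11 \right)},18 \cdot 5 \right)}} = 1 \frac{1}{5 + 49 \cdot 11 \left(1 + 11\right)} = 1 \frac{1}{5 + 49 \cdot 11 \cdot 12} = 1 \frac{1}{5 + 49 \cdot 132} = 1 \frac{1}{5 + 6468} = 1 \cdot \frac{1}{6473} = \frac{1}{6473}$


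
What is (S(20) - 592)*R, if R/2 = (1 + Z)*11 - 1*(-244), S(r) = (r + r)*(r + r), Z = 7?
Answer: 669312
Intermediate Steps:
S(r) = 4*r**2 (S(r) = (2*r)*(2*r) = 4*r**2)
R = 664 (R = 2*((1 + 7)*11 - 1*(-244)) = 2*(8*11 + 244) = 2*(88 + 244) = 2*332 = 664)
(S(20) - 592)*R = (4*20**2 - 592)*664 = (4*400 - 592)*664 = (1600 - 592)*664 = 1008*664 = 669312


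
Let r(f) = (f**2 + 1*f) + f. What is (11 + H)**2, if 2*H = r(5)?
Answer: 3249/4 ≈ 812.25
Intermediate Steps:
r(f) = f**2 + 2*f (r(f) = (f**2 + f) + f = (f + f**2) + f = f**2 + 2*f)
H = 35/2 (H = (5*(2 + 5))/2 = (5*7)/2 = (1/2)*35 = 35/2 ≈ 17.500)
(11 + H)**2 = (11 + 35/2)**2 = (57/2)**2 = 3249/4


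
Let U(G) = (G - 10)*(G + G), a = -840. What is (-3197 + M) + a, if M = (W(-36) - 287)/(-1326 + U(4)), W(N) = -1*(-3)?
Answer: -2773277/687 ≈ -4036.8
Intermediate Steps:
U(G) = 2*G*(-10 + G) (U(G) = (-10 + G)*(2*G) = 2*G*(-10 + G))
W(N) = 3
M = 142/687 (M = (3 - 287)/(-1326 + 2*4*(-10 + 4)) = -284/(-1326 + 2*4*(-6)) = -284/(-1326 - 48) = -284/(-1374) = -284*(-1/1374) = 142/687 ≈ 0.20670)
(-3197 + M) + a = (-3197 + 142/687) - 840 = -2196197/687 - 840 = -2773277/687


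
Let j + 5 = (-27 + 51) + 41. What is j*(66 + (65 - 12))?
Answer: 7140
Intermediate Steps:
j = 60 (j = -5 + ((-27 + 51) + 41) = -5 + (24 + 41) = -5 + 65 = 60)
j*(66 + (65 - 12)) = 60*(66 + (65 - 12)) = 60*(66 + 53) = 60*119 = 7140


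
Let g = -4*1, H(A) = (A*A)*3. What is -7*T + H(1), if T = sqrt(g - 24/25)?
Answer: 3 - 14*I*sqrt(31)/5 ≈ 3.0 - 15.59*I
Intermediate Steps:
H(A) = 3*A**2 (H(A) = A**2*3 = 3*A**2)
g = -4
T = 2*I*sqrt(31)/5 (T = sqrt(-4 - 24/25) = sqrt(-124/25) = 2*I*sqrt(31)/5 ≈ 2.2271*I)
-7*T + H(1) = -14*I*sqrt(31)/5 + 3*1**2 = -14*I*sqrt(31)/5 + 3*1 = -14*I*sqrt(31)/5 + 3 = 3 - 14*I*sqrt(31)/5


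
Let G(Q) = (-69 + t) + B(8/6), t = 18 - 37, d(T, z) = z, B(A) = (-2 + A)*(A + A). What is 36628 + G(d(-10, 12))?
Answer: 328844/9 ≈ 36538.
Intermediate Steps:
B(A) = 2*A*(-2 + A) (B(A) = (-2 + A)*(2*A) = 2*A*(-2 + A))
t = -19
G(Q) = -808/9 (G(Q) = (-69 - 19) + 2*(8/6)*(-2 + 8/6) = -88 + 2*(8*(⅙))*(-2 + 8*(⅙)) = -88 + 2*(4/3)*(-2 + 4/3) = -88 + 2*(4/3)*(-⅔) = -88 - 16/9 = -808/9)
36628 + G(d(-10, 12)) = 36628 - 808/9 = 328844/9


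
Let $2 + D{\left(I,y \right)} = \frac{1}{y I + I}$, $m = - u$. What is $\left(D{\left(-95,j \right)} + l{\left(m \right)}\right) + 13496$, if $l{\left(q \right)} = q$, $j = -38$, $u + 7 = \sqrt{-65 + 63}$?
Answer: $\frac{47456016}{3515} - i \sqrt{2} \approx 13501.0 - 1.4142 i$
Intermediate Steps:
$u = -7 + i \sqrt{2}$ ($u = -7 + \sqrt{-65 + 63} = -7 + \sqrt{-2} = -7 + i \sqrt{2} \approx -7.0 + 1.4142 i$)
$m = 7 - i \sqrt{2}$ ($m = - (-7 + i \sqrt{2}) = 7 - i \sqrt{2} \approx 7.0 - 1.4142 i$)
$D{\left(I,y \right)} = -2 + \frac{1}{I + I y}$ ($D{\left(I,y \right)} = -2 + \frac{1}{y I + I} = -2 + \frac{1}{I y + I} = -2 + \frac{1}{I + I y}$)
$\left(D{\left(-95,j \right)} + l{\left(m \right)}\right) + 13496 = \left(\frac{1 - -190 - \left(-190\right) \left(-38\right)}{\left(-95\right) \left(1 - 38\right)} + \left(7 - i \sqrt{2}\right)\right) + 13496 = \left(- \frac{1 + 190 - 7220}{95 \left(-37\right)} + \left(7 - i \sqrt{2}\right)\right) + 13496 = \left(\left(- \frac{1}{95}\right) \left(- \frac{1}{37}\right) \left(-7029\right) + \left(7 - i \sqrt{2}\right)\right) + 13496 = \left(- \frac{7029}{3515} + \left(7 - i \sqrt{2}\right)\right) + 13496 = \left(\frac{17576}{3515} - i \sqrt{2}\right) + 13496 = \frac{47456016}{3515} - i \sqrt{2}$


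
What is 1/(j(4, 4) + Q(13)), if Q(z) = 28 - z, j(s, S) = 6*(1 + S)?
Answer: 1/45 ≈ 0.022222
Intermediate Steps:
j(s, S) = 6 + 6*S
1/(j(4, 4) + Q(13)) = 1/((6 + 6*4) + (28 - 1*13)) = 1/((6 + 24) + (28 - 13)) = 1/(30 + 15) = 1/45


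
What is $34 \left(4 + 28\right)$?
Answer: $1088$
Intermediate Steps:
$34 \left(4 + 28\right) = 34 \cdot 32 = 1088$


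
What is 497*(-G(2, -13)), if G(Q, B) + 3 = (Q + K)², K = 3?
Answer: -10934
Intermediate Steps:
G(Q, B) = -3 + (3 + Q)² (G(Q, B) = -3 + (Q + 3)² = -3 + (3 + Q)²)
497*(-G(2, -13)) = 497*(-(-3 + (3 + 2)²)) = 497*(-(-3 + 5²)) = 497*(-(-3 + 25)) = 497*(-1*22) = 497*(-22) = -10934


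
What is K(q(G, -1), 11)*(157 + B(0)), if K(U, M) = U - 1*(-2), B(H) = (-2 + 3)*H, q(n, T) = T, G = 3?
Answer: 157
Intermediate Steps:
B(H) = H (B(H) = 1*H = H)
K(U, M) = 2 + U (K(U, M) = U + 2 = 2 + U)
K(q(G, -1), 11)*(157 + B(0)) = (2 - 1)*(157 + 0) = 1*157 = 157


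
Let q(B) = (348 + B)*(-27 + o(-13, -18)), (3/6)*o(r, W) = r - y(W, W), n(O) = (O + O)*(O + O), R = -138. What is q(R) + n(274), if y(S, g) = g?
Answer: 296734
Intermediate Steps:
n(O) = 4*O**2 (n(O) = (2*O)*(2*O) = 4*O**2)
o(r, W) = -2*W + 2*r (o(r, W) = 2*(r - W) = -2*W + 2*r)
q(B) = -5916 - 17*B (q(B) = (348 + B)*(-27 + (-2*(-18) + 2*(-13))) = (348 + B)*(-27 + (36 - 26)) = (348 + B)*(-27 + 10) = (348 + B)*(-17) = -5916 - 17*B)
q(R) + n(274) = (-5916 - 17*(-138)) + 4*274**2 = (-5916 + 2346) + 4*75076 = -3570 + 300304 = 296734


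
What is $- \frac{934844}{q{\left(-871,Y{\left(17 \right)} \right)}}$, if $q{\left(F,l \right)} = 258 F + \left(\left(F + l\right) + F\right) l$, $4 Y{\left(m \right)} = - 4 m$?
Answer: $\frac{934844}{194815} \approx 4.7986$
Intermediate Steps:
$Y{\left(m \right)} = - m$ ($Y{\left(m \right)} = \frac{\left(-4\right) m}{4} = - m$)
$q{\left(F,l \right)} = 258 F + l \left(l + 2 F\right)$ ($q{\left(F,l \right)} = 258 F + \left(l + 2 F\right) l = 258 F + l \left(l + 2 F\right)$)
$- \frac{934844}{q{\left(-871,Y{\left(17 \right)} \right)}} = - \frac{934844}{\left(\left(-1\right) 17\right)^{2} + 258 \left(-871\right) + 2 \left(-871\right) \left(\left(-1\right) 17\right)} = - \frac{934844}{\left(-17\right)^{2} - 224718 + 2 \left(-871\right) \left(-17\right)} = - \frac{934844}{289 - 224718 + 29614} = - \frac{934844}{-194815} = \left(-934844\right) \left(- \frac{1}{194815}\right) = \frac{934844}{194815}$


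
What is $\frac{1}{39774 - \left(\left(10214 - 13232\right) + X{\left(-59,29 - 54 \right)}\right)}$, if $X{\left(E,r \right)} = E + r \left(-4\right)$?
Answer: $\frac{1}{42751} \approx 2.3391 \cdot 10^{-5}$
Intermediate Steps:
$X{\left(E,r \right)} = E - 4 r$
$\frac{1}{39774 - \left(\left(10214 - 13232\right) + X{\left(-59,29 - 54 \right)}\right)} = \frac{1}{39774 - \left(\left(10214 - 13232\right) - \left(59 + 4 \left(29 - 54\right)\right)\right)} = \frac{1}{39774 - \left(-3018 - -41\right)} = \frac{1}{39774 - \left(-3018 + \left(-59 + 100\right)\right)} = \frac{1}{39774 - \left(-3018 + 41\right)} = \frac{1}{39774 - -2977} = \frac{1}{39774 + 2977} = \frac{1}{42751}$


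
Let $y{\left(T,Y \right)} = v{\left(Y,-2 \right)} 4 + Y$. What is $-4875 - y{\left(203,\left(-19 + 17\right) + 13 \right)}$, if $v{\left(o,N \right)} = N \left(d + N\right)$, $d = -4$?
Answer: $-4934$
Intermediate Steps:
$v{\left(o,N \right)} = N \left(-4 + N\right)$
$y{\left(T,Y \right)} = 48 + Y$ ($y{\left(T,Y \right)} = - 2 \left(-4 - 2\right) 4 + Y = \left(-2\right) \left(-6\right) 4 + Y = 12 \cdot 4 + Y = 48 + Y$)
$-4875 - y{\left(203,\left(-19 + 17\right) + 13 \right)} = -4875 - \left(48 + \left(\left(-19 + 17\right) + 13\right)\right) = -4875 - \left(48 + \left(-2 + 13\right)\right) = -4875 - \left(48 + 11\right) = -4875 - 59 = -4934$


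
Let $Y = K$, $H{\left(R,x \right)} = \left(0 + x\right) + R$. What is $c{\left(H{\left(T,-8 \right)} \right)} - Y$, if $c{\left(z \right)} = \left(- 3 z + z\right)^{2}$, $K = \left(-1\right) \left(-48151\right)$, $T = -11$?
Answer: $-46707$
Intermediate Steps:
$K = 48151$
$H{\left(R,x \right)} = R + x$ ($H{\left(R,x \right)} = x + R = R + x$)
$Y = 48151$
$c{\left(z \right)} = 4 z^{2}$ ($c{\left(z \right)} = \left(- 2 z\right)^{2} = 4 z^{2}$)
$c{\left(H{\left(T,-8 \right)} \right)} - Y = 4 \left(-11 - 8\right)^{2} - 48151 = 4 \left(-19\right)^{2} - 48151 = 4 \cdot 361 - 48151 = 1444 - 48151 = -46707$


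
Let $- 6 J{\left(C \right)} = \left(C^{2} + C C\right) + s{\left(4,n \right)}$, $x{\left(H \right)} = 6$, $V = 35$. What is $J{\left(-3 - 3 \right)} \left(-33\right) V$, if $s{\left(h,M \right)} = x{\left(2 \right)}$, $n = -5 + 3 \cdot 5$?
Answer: $15015$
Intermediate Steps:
$n = 10$ ($n = -5 + 15 = 10$)
$s{\left(h,M \right)} = 6$
$J{\left(C \right)} = -1 - \frac{C^{2}}{3}$ ($J{\left(C \right)} = - \frac{\left(C^{2} + C C\right) + 6}{6} = - \frac{\left(C^{2} + C^{2}\right) + 6}{6} = - \frac{2 C^{2} + 6}{6} = - \frac{6 + 2 C^{2}}{6} = -1 - \frac{C^{2}}{3}$)
$J{\left(-3 - 3 \right)} \left(-33\right) V = \left(-1 - \frac{\left(-3 - 3\right)^{2}}{3}\right) \left(-33\right) 35 = \left(-1 - \frac{\left(-6\right)^{2}}{3}\right) \left(-33\right) 35 = \left(-1 - 12\right) \left(-33\right) 35 = \left(-13\right) \left(-33\right) 35 = 429 \cdot 35 = 15015$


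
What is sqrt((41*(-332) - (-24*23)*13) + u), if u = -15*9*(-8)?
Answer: 2*I*sqrt(1339) ≈ 73.185*I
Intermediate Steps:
u = 1080 (u = -135*(-8) = 1080)
sqrt((41*(-332) - (-24*23)*13) + u) = sqrt((41*(-332) - (-24*23)*13) + 1080) = sqrt((-13612 - (-552)*13) + 1080) = sqrt((-13612 - 1*(-7176)) + 1080) = sqrt((-13612 + 7176) + 1080) = sqrt(-6436 + 1080) = sqrt(-5356) = 2*I*sqrt(1339)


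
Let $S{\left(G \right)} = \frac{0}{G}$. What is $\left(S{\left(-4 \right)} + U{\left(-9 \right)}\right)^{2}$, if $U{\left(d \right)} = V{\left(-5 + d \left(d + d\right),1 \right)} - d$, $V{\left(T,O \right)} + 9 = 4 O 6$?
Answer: $576$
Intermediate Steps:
$V{\left(T,O \right)} = -9 + 24 O$ ($V{\left(T,O \right)} = -9 + 4 O 6 = -9 + 24 O$)
$S{\left(G \right)} = 0$
$U{\left(d \right)} = 15 - d$ ($U{\left(d \right)} = \left(-9 + 24 \cdot 1\right) - d = \left(-9 + 24\right) - d = 15 - d$)
$\left(S{\left(-4 \right)} + U{\left(-9 \right)}\right)^{2} = \left(0 + \left(15 - -9\right)\right)^{2} = \left(0 + \left(15 + 9\right)\right)^{2} = \left(0 + 24\right)^{2} = 24^{2} = 576$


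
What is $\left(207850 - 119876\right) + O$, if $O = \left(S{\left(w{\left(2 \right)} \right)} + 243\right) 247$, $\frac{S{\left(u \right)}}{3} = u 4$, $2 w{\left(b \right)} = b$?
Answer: $150959$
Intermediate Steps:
$w{\left(b \right)} = \frac{b}{2}$
$S{\left(u \right)} = 12 u$ ($S{\left(u \right)} = 3 u 4 = 3 \cdot 4 u = 12 u$)
$O = 62985$ ($O = \left(12 \cdot \frac{1}{2} \cdot 2 + 243\right) 247 = \left(12 \cdot 1 + 243\right) 247 = \left(12 + 243\right) 247 = 255 \cdot 247 = 62985$)
$\left(207850 - 119876\right) + O = \left(207850 - 119876\right) + 62985 = 87974 + 62985 = 150959$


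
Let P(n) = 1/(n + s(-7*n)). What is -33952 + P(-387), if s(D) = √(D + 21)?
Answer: -1664089505/49013 - √2730/147039 ≈ -33952.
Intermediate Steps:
s(D) = √(21 + D)
P(n) = 1/(n + √(21 - 7*n))
-33952 + P(-387) = -33952 + 1/(-387 + √7*√(3 - 1*(-387))) = -33952 + 1/(-387 + √7*√(3 + 387)) = -33952 + 1/(-387 + √7*√390) = -33952 + 1/(-387 + √2730)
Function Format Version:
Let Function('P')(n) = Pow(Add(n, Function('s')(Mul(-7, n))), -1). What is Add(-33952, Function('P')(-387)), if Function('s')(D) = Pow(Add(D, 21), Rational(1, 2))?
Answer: Add(Rational(-1664089505, 49013), Mul(Rational(-1, 147039), Pow(2730, Rational(1, 2)))) ≈ -33952.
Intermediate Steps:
Function('s')(D) = Pow(Add(21, D), Rational(1, 2))
Function('P')(n) = Pow(Add(n, Pow(Add(21, Mul(-7, n)), Rational(1, 2))), -1)
Add(-33952, Function('P')(-387)) = Add(-33952, Pow(Add(-387, Mul(Pow(7, Rational(1, 2)), Pow(Add(3, Mul(-1, -387)), Rational(1, 2)))), -1)) = Add(-33952, Pow(Add(-387, Mul(Pow(7, Rational(1, 2)), Pow(Add(3, 387), Rational(1, 2)))), -1)) = Add(-33952, Pow(Add(-387, Mul(Pow(7, Rational(1, 2)), Pow(390, Rational(1, 2)))), -1)) = Add(-33952, Pow(Add(-387, Pow(2730, Rational(1, 2))), -1))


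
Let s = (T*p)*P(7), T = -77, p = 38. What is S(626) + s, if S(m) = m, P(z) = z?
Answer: -19856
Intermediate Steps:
s = -20482 (s = -77*38*7 = -2926*7 = -20482)
S(626) + s = 626 - 20482 = -19856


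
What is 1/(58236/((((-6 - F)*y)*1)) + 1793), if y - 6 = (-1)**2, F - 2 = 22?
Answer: 35/53049 ≈ 0.00065977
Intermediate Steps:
F = 24 (F = 2 + 22 = 24)
y = 7 (y = 6 + (-1)**2 = 6 + 1 = 7)
1/(58236/((((-6 - F)*y)*1)) + 1793) = 1/(58236/((((-6 - 1*24)*7)*1)) + 1793) = 1/(58236/((((-6 - 24)*7)*1)) + 1793) = 1/(58236/((-30*7*1)) + 1793) = 1/(58236/((-210*1)) + 1793) = 1/(58236/(-210) + 1793) = 1/(58236*(-1/210) + 1793) = 1/(-9706/35 + 1793) = 1/(53049/35) = 35/53049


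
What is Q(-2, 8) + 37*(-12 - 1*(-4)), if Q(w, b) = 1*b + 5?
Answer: -283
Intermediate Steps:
Q(w, b) = 5 + b (Q(w, b) = b + 5 = 5 + b)
Q(-2, 8) + 37*(-12 - 1*(-4)) = (5 + 8) + 37*(-12 - 1*(-4)) = 13 + 37*(-12 + 4) = 13 + 37*(-8) = 13 - 296 = -283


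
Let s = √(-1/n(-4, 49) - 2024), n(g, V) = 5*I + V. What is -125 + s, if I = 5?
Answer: -125 + I*√11083498/74 ≈ -125.0 + 44.989*I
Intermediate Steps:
n(g, V) = 25 + V (n(g, V) = 5*5 + V = 25 + V)
s = I*√11083498/74 (s = √(-1/(25 + 49) - 2024) = √(-1/74 - 2024) = √(-149777/74) = I*√11083498/74 ≈ 44.989*I)
-125 + s = -125 + I*√11083498/74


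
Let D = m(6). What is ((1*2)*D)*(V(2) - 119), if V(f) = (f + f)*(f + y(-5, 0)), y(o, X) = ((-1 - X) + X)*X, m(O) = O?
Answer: -1332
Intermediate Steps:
D = 6
y(o, X) = -X
V(f) = 2*f² (V(f) = (f + f)*(f - 1*0) = (2*f)*(f + 0) = (2*f)*f = 2*f²)
((1*2)*D)*(V(2) - 119) = ((1*2)*6)*(2*2² - 119) = (2*6)*(2*4 - 119) = 12*(8 - 119) = 12*(-111) = -1332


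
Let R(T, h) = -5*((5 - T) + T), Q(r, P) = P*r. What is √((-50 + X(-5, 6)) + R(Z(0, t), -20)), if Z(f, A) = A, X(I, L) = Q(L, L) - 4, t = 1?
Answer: I*√43 ≈ 6.5574*I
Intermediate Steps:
X(I, L) = -4 + L² (X(I, L) = L*L - 4 = L² - 4 = -4 + L²)
R(T, h) = -25 (R(T, h) = -5*5 = -25)
√((-50 + X(-5, 6)) + R(Z(0, t), -20)) = √((-50 + (-4 + 6²)) - 25) = √((-50 + (-4 + 36)) - 25) = √((-50 + 32) - 25) = √(-18 - 25) = √(-43) = I*√43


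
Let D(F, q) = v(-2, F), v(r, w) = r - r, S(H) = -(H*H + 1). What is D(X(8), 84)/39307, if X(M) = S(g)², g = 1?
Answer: 0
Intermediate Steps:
S(H) = -1 - H² (S(H) = -(H² + 1) = -(1 + H²) = -1 - H²)
X(M) = 4 (X(M) = (-1 - 1*1²)² = (-1 - 1*1)² = (-1 - 1)² = (-2)² = 4)
v(r, w) = 0
D(F, q) = 0
D(X(8), 84)/39307 = 0/39307 = 0*(1/39307) = 0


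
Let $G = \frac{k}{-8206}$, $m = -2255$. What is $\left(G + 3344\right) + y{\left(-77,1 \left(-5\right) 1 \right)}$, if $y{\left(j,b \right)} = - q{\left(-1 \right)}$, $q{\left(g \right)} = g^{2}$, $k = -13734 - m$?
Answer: $\frac{27444137}{8206} \approx 3344.4$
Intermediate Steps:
$k = -11479$ ($k = -13734 - -2255 = -13734 + 2255 = -11479$)
$y{\left(j,b \right)} = -1$ ($y{\left(j,b \right)} = - \left(-1\right)^{2} = \left(-1\right) 1 = -1$)
$G = \frac{11479}{8206}$ ($G = - \frac{11479}{-8206} = \left(-11479\right) \left(- \frac{1}{8206}\right) = \frac{11479}{8206} \approx 1.3989$)
$\left(G + 3344\right) + y{\left(-77,1 \left(-5\right) 1 \right)} = \left(\frac{11479}{8206} + 3344\right) - 1 = \frac{27452343}{8206} - 1 = \frac{27444137}{8206}$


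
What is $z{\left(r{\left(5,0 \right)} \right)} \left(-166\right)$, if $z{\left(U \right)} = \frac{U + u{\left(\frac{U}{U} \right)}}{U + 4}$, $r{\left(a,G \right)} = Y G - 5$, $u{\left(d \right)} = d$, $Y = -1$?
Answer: $-664$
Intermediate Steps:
$r{\left(a,G \right)} = -5 - G$ ($r{\left(a,G \right)} = - G - 5 = -5 - G$)
$z{\left(U \right)} = \frac{1 + U}{4 + U}$ ($z{\left(U \right)} = \frac{U + \frac{U}{U}}{U + 4} = \frac{U + 1}{4 + U} = \frac{1 + U}{4 + U}$)
$z{\left(r{\left(5,0 \right)} \right)} \left(-166\right) = \frac{1 - 5}{4 - 5} \left(-166\right) = \frac{1}{-1} \left(-4\right) \left(-166\right) = \left(-1\right) \left(-4\right) \left(-166\right) = 4 \left(-166\right) = -664$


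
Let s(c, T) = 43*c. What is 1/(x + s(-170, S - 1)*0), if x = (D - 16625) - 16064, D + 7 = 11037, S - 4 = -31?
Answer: -1/21659 ≈ -4.6170e-5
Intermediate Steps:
S = -27 (S = 4 - 31 = -27)
D = 11030 (D = -7 + 11037 = 11030)
x = -21659 (x = (11030 - 16625) - 16064 = -5595 - 16064 = -21659)
1/(x + s(-170, S - 1)*0) = 1/(-21659 + (43*(-170))*0) = 1/(-21659 - 7310*0) = 1/(-21659 + 0) = 1/(-21659) = -1/21659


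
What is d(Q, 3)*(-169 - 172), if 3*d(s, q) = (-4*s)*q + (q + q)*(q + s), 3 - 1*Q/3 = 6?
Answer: -8184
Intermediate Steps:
Q = -9 (Q = 9 - 3*6 = 9 - 18 = -9)
d(s, q) = -4*q*s/3 + 2*q*(q + s)/3 (d(s, q) = ((-4*s)*q + (q + q)*(q + s))/3 = (-4*q*s + (2*q)*(q + s))/3 = (-4*q*s + 2*q*(q + s))/3 = -4*q*s/3 + 2*q*(q + s)/3)
d(Q, 3)*(-169 - 172) = ((⅔)*3*(3 - 1*(-9)))*(-169 - 172) = ((⅔)*3*(3 + 9))*(-341) = ((⅔)*3*12)*(-341) = 24*(-341) = -8184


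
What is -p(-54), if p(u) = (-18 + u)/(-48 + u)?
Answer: -12/17 ≈ -0.70588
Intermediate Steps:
p(u) = (-18 + u)/(-48 + u)
-p(-54) = -(-18 - 54)/(-48 - 54) = -(-72)/(-102) = -(-1)*(-72)/102 = -1*12/17 = -12/17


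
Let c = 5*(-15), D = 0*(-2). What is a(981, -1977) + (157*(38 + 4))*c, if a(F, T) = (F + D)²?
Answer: 467811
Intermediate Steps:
D = 0
a(F, T) = F² (a(F, T) = (F + 0)² = F²)
c = -75
a(981, -1977) + (157*(38 + 4))*c = 981² + (157*(38 + 4))*(-75) = 962361 + (157*42)*(-75) = 962361 + 6594*(-75) = 962361 - 494550 = 467811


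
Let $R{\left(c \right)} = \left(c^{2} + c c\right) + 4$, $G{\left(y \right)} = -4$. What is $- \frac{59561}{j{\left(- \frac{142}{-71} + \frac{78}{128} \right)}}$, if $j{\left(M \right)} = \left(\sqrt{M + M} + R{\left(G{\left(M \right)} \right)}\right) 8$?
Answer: $- \frac{8576784}{41305} + \frac{59561 \sqrt{334}}{82610} \approx -194.47$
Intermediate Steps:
$R{\left(c \right)} = 4 + 2 c^{2}$ ($R{\left(c \right)} = \left(c^{2} + c^{2}\right) + 4 = 2 c^{2} + 4 = 4 + 2 c^{2}$)
$j{\left(M \right)} = 288 + 8 \sqrt{2} \sqrt{M}$ ($j{\left(M \right)} = \left(\sqrt{M + M} + \left(4 + 2 \left(-4\right)^{2}\right)\right) 8 = \left(\sqrt{2 M} + \left(4 + 2 \cdot 16\right)\right) 8 = \left(\sqrt{2} \sqrt{M} + \left(4 + 32\right)\right) 8 = \left(\sqrt{2} \sqrt{M} + 36\right) 8 = \left(36 + \sqrt{2} \sqrt{M}\right) 8 = 288 + 8 \sqrt{2} \sqrt{M}$)
$- \frac{59561}{j{\left(- \frac{142}{-71} + \frac{78}{128} \right)}} = - \frac{59561}{288 + 8 \sqrt{2} \sqrt{- \frac{142}{-71} + \frac{78}{128}}} = - \frac{59561}{288 + 8 \sqrt{2} \sqrt{\left(-142\right) \left(- \frac{1}{71}\right) + 78 \cdot \frac{1}{128}}} = - \frac{59561}{288 + 8 \sqrt{2} \sqrt{2 + \frac{39}{64}}} = - \frac{59561}{288 + 8 \sqrt{2} \sqrt{\frac{167}{64}}} = - \frac{59561}{288 + 8 \sqrt{2} \frac{\sqrt{167}}{8}} = - \frac{59561}{288 + \sqrt{334}}$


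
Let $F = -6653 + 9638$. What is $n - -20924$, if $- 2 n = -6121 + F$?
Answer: $22492$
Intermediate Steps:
$F = 2985$
$n = 1568$ ($n = - \frac{-6121 + 2985}{2} = \left(- \frac{1}{2}\right) \left(-3136\right) = 1568$)
$n - -20924 = 1568 - -20924 = 1568 + 20924 = 22492$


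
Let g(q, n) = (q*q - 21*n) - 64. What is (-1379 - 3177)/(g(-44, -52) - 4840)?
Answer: 17/7 ≈ 2.4286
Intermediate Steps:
g(q, n) = -64 + q² - 21*n (g(q, n) = (q² - 21*n) - 64 = -64 + q² - 21*n)
(-1379 - 3177)/(g(-44, -52) - 4840) = (-1379 - 3177)/((-64 + (-44)² - 21*(-52)) - 4840) = -4556/((-64 + 1936 + 1092) - 4840) = -4556/(2964 - 4840) = -4556/(-1876) = -4556*(-1/1876) = 17/7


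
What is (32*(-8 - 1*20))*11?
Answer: -9856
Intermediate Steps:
(32*(-8 - 1*20))*11 = (32*(-8 - 20))*11 = (32*(-28))*11 = -896*11 = -9856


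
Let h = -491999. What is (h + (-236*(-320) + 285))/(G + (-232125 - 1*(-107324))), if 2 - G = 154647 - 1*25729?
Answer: 416194/253717 ≈ 1.6404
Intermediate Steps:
G = -128916 (G = 2 - (154647 - 1*25729) = 2 - (154647 - 25729) = 2 - 1*128918 = 2 - 128918 = -128916)
(h + (-236*(-320) + 285))/(G + (-232125 - 1*(-107324))) = (-491999 + (-236*(-320) + 285))/(-128916 + (-232125 - 1*(-107324))) = (-491999 + (75520 + 285))/(-128916 + (-232125 + 107324)) = (-491999 + 75805)/(-128916 - 124801) = -416194/(-253717) = -416194*(-1/253717) = 416194/253717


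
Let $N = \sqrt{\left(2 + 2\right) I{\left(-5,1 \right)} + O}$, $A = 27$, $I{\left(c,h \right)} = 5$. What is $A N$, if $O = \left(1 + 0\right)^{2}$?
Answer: $27 \sqrt{21} \approx 123.73$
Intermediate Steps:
$O = 1$ ($O = 1^{2} = 1$)
$N = \sqrt{21}$ ($N = \sqrt{\left(2 + 2\right) 5 + 1} = \sqrt{4 \cdot 5 + 1} = \sqrt{20 + 1} = \sqrt{21} \approx 4.5826$)
$A N = 27 \sqrt{21}$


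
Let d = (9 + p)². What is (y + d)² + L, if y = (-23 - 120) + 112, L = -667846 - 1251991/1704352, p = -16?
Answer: -87514900595/131104 ≈ -6.6752e+5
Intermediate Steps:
d = 49 (d = (9 - 16)² = (-7)² = 49)
L = -87557378291/131104 (L = -667846 - 1251991*1/1704352 = -667846 - 96307/131104 = -87557378291/131104 ≈ -6.6785e+5)
y = -31 (y = -143 + 112 = -31)
(y + d)² + L = (-31 + 49)² - 87557378291/131104 = 18² - 87557378291/131104 = 324 - 87557378291/131104 = -87514900595/131104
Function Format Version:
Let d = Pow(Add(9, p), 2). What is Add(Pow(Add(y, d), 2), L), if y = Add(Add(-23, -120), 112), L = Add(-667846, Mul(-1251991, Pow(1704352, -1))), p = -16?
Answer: Rational(-87514900595, 131104) ≈ -6.6752e+5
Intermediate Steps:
d = 49 (d = Pow(Add(9, -16), 2) = Pow(-7, 2) = 49)
L = Rational(-87557378291, 131104) (L = Add(-667846, Mul(-1251991, Rational(1, 1704352))) = Add(-667846, Rational(-96307, 131104)) = Rational(-87557378291, 131104) ≈ -6.6785e+5)
y = -31 (y = Add(-143, 112) = -31)
Add(Pow(Add(y, d), 2), L) = Add(Pow(Add(-31, 49), 2), Rational(-87557378291, 131104)) = Add(Pow(18, 2), Rational(-87557378291, 131104)) = Add(324, Rational(-87557378291, 131104)) = Rational(-87514900595, 131104)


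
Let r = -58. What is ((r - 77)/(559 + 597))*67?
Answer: -9045/1156 ≈ -7.8244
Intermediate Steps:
((r - 77)/(559 + 597))*67 = ((-58 - 77)/(559 + 597))*67 = -135/1156*67 = -9045/1156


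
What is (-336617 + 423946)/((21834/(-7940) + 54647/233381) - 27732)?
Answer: -80912289515530/25696654783027 ≈ -3.1487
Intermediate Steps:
(-336617 + 423946)/((21834/(-7940) + 54647/233381) - 27732) = 87329/((21834*(-1/7940) + 54647*(1/233381)) - 27732) = 87329/((-10917/3970 + 54647/233381) - 27732) = 87329/(-2330871787/926522570 - 27732) = 87329/(-25696654783027/926522570) = 87329*(-926522570/25696654783027) = -80912289515530/25696654783027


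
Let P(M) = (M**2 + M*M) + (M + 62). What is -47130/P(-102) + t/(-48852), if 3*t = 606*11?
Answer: -4975723/2149488 ≈ -2.3148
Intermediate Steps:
t = 2222 (t = (606*11)/3 = (1/3)*6666 = 2222)
P(M) = 62 + M + 2*M**2 (P(M) = (M**2 + M**2) + (62 + M) = 2*M**2 + (62 + M) = 62 + M + 2*M**2)
-47130/P(-102) + t/(-48852) = -47130/(62 - 102 + 2*(-102)**2) + 2222/(-48852) = -47130/(62 - 102 + 2*10404) + 2222*(-1/48852) = -47130/(62 - 102 + 20808) - 1111/24426 = -47130/20768 - 1111/24426 = -47130*1/20768 - 1111/24426 = -23565/10384 - 1111/24426 = -4975723/2149488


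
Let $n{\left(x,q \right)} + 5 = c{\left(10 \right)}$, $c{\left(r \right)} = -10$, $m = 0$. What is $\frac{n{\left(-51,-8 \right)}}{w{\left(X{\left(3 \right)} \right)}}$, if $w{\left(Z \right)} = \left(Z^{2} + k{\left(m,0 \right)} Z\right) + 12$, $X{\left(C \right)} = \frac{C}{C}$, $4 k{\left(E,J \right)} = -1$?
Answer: $- \frac{20}{17} \approx -1.1765$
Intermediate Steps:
$k{\left(E,J \right)} = - \frac{1}{4}$ ($k{\left(E,J \right)} = \frac{1}{4} \left(-1\right) = - \frac{1}{4}$)
$X{\left(C \right)} = 1$
$w{\left(Z \right)} = 12 + Z^{2} - \frac{Z}{4}$ ($w{\left(Z \right)} = \left(Z^{2} - \frac{Z}{4}\right) + 12 = 12 + Z^{2} - \frac{Z}{4}$)
$n{\left(x,q \right)} = -15$ ($n{\left(x,q \right)} = -5 - 10 = -15$)
$\frac{n{\left(-51,-8 \right)}}{w{\left(X{\left(3 \right)} \right)}} = - \frac{15}{12 + 1^{2} - \frac{1}{4}} = - \frac{15}{12 + 1 - \frac{1}{4}} = - \frac{15}{\frac{51}{4}} = \left(-15\right) \frac{4}{51} = - \frac{20}{17}$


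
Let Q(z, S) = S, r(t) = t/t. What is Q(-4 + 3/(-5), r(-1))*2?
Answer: 2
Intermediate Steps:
r(t) = 1
Q(-4 + 3/(-5), r(-1))*2 = 1*2 = 2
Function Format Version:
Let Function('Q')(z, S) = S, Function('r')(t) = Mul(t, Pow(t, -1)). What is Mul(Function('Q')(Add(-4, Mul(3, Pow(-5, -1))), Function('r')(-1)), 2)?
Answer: 2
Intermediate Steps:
Function('r')(t) = 1
Mul(Function('Q')(Add(-4, Mul(3, Pow(-5, -1))), Function('r')(-1)), 2) = Mul(1, 2) = 2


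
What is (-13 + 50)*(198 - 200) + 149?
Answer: 75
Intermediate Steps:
(-13 + 50)*(198 - 200) + 149 = 37*(-2) + 149 = -74 + 149 = 75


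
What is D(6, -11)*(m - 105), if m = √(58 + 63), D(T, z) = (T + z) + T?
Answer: -94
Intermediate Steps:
D(T, z) = z + 2*T
m = 11 (m = √121 = 11)
D(6, -11)*(m - 105) = (-11 + 2*6)*(11 - 105) = (-11 + 12)*(-94) = 1*(-94) = -94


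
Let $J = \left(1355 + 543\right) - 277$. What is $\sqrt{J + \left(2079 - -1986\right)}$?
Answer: $\sqrt{5686} \approx 75.406$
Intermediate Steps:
$J = 1621$ ($J = 1898 - 277 = 1621$)
$\sqrt{J + \left(2079 - -1986\right)} = \sqrt{1621 + \left(2079 - -1986\right)} = \sqrt{1621 + \left(2079 + 1986\right)} = \sqrt{1621 + 4065} = \sqrt{5686}$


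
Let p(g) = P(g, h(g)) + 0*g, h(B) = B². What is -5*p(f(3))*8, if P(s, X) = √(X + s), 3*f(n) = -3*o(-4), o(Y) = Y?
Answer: -80*√5 ≈ -178.89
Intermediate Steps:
f(n) = 4 (f(n) = (-3*(-4))/3 = (⅓)*12 = 4)
p(g) = √(g + g²) (p(g) = √(g² + g) + 0*g = √(g + g²) + 0 = √(g + g²))
-5*p(f(3))*8 = -5*2*√(1 + 4)*8 = -5*2*√5*8 = -10*√5*8 = -80*√5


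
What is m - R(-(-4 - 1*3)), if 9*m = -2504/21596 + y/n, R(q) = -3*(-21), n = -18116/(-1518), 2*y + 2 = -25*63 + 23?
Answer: -4416905897/62876754 ≈ -70.247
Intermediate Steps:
y = -777 (y = -1 + (-25*63 + 23)/2 = -1 + (-1575 + 23)/2 = -1 + (½)*(-1552) = -1 - 776 = -777)
n = 9058/759 (n = -18116*(-1/1518) = 9058/759 ≈ 11.934)
R(q) = 63
m = -455670395/62876754 (m = (-2504/21596 - 777/9058/759)/9 = (-2504*1/21596 - 777*759/9058)/9 = (-626/5399 - 84249/1294)/9 = (⅑)*(-455670395/6986306) = -455670395/62876754 ≈ -7.2470)
m - R(-(-4 - 1*3)) = -455670395/62876754 - 1*63 = -455670395/62876754 - 63 = -4416905897/62876754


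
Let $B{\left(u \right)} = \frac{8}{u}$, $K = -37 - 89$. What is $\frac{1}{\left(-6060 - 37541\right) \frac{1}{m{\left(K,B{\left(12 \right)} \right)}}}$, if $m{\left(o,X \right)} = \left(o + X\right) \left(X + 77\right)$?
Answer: $\frac{87608}{392409} \approx 0.22326$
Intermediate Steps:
$K = -126$
$m{\left(o,X \right)} = \left(77 + X\right) \left(X + o\right)$ ($m{\left(o,X \right)} = \left(X + o\right) \left(77 + X\right) = \left(77 + X\right) \left(X + o\right)$)
$\frac{1}{\left(-6060 - 37541\right) \frac{1}{m{\left(K,B{\left(12 \right)} \right)}}} = \frac{1}{\left(-6060 - 37541\right) \frac{1}{\left(\frac{8}{12}\right)^{2} + 77 \cdot \frac{8}{12} + 77 \left(-126\right) + \frac{8}{12} \left(-126\right)}} = \frac{1}{\left(-43601\right) \frac{1}{\left(8 \cdot \frac{1}{12}\right)^{2} + 77 \cdot 8 \cdot \frac{1}{12} - 9702 + 8 \cdot \frac{1}{12} \left(-126\right)}} = \frac{1}{\left(-43601\right) \frac{1}{\left(\frac{2}{3}\right)^{2} + 77 \cdot \frac{2}{3} - 9702 + \frac{2}{3} \left(-126\right)}} = \frac{1}{\left(-43601\right) \frac{1}{\frac{4}{9} + \frac{154}{3} - 9702 - 84}} = \frac{1}{\left(-43601\right) \frac{1}{- \frac{87608}{9}}} = \frac{1}{\left(-43601\right) \left(- \frac{9}{87608}\right)} = \frac{1}{\frac{392409}{87608}} = \frac{87608}{392409}$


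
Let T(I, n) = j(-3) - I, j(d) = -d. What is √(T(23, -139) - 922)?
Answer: I*√942 ≈ 30.692*I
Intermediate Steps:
T(I, n) = 3 - I (T(I, n) = -1*(-3) - I = 3 - I)
√(T(23, -139) - 922) = √((3 - 1*23) - 922) = √((3 - 23) - 922) = √(-20 - 922) = √(-942) = I*√942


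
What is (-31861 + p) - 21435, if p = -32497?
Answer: -85793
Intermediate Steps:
(-31861 + p) - 21435 = (-31861 - 32497) - 21435 = -64358 - 21435 = -85793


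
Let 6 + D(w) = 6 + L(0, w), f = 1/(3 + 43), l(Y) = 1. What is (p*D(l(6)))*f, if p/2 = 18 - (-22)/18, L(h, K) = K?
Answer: 173/207 ≈ 0.83575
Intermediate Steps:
p = 346/9 (p = 2*(18 - (-22)/18) = 2*(18 - 1*(-11/9)) = 2*(18 + 11/9) = 2*(173/9) = 346/9 ≈ 38.444)
f = 1/46 ≈ 0.021739
D(w) = w (D(w) = -6 + (6 + w) = w)
(p*D(l(6)))*f = ((346/9)*1)*(1/46) = (346/9)*(1/46) = 173/207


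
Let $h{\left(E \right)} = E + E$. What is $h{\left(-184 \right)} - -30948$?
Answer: $30580$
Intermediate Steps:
$h{\left(E \right)} = 2 E$
$h{\left(-184 \right)} - -30948 = 2 \left(-184\right) - -30948 = -368 + 30948 = 30580$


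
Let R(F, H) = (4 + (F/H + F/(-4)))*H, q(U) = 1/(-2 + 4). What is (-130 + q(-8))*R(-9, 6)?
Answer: -14763/4 ≈ -3690.8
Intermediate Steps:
q(U) = ½ (q(U) = 1/2 = ½)
R(F, H) = H*(4 - F/4 + F/H) (R(F, H) = (4 + (F/H + F*(-¼)))*H = (4 + (F/H - F/4))*H = (4 + (-F/4 + F/H))*H = (4 - F/4 + F/H)*H = H*(4 - F/4 + F/H))
(-130 + q(-8))*R(-9, 6) = (-130 + ½)*(-9 + 4*6 - ¼*(-9)*6) = -259*(-9 + 24 + 27/2)/2 = -259/2*57/2 = -14763/4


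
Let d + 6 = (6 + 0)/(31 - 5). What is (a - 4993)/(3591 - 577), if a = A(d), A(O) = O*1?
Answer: -32492/19591 ≈ -1.6585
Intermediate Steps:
d = -75/13 (d = -6 + (6 + 0)/(31 - 5) = -6 + 6/26 = -6 + 6*(1/26) = -6 + 3/13 = -75/13 ≈ -5.7692)
A(O) = O
a = -75/13 ≈ -5.7692
(a - 4993)/(3591 - 577) = (-75/13 - 4993)/(3591 - 577) = -64984/13/3014 = -64984/13*1/3014 = -32492/19591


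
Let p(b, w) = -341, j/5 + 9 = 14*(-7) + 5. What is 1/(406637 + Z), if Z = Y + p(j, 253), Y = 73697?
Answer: 1/479993 ≈ 2.0834e-6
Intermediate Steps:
j = -510 (j = -45 + 5*(14*(-7) + 5) = -45 + 5*(-98 + 5) = -45 + 5*(-93) = -45 - 465 = -510)
Z = 73356 (Z = 73697 - 341 = 73356)
1/(406637 + Z) = 1/(406637 + 73356) = 1/479993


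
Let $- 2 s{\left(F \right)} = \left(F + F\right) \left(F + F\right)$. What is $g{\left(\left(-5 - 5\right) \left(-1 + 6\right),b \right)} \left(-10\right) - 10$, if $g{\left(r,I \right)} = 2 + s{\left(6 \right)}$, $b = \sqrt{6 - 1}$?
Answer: $690$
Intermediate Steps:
$s{\left(F \right)} = - 2 F^{2}$ ($s{\left(F \right)} = - \frac{\left(F + F\right) \left(F + F\right)}{2} = - \frac{2 F 2 F}{2} = - \frac{4 F^{2}}{2} = - 2 F^{2}$)
$b = \sqrt{5} \approx 2.2361$
$g{\left(r,I \right)} = -70$ ($g{\left(r,I \right)} = 2 - 2 \cdot 6^{2} = 2 - 72 = -70$)
$g{\left(\left(-5 - 5\right) \left(-1 + 6\right),b \right)} \left(-10\right) - 10 = \left(-70\right) \left(-10\right) - 10 = 700 - 10 = 690$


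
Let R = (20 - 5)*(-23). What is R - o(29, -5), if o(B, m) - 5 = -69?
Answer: -281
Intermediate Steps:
o(B, m) = -64 (o(B, m) = 5 - 69 = -64)
R = -345 (R = 15*(-23) = -345)
R - o(29, -5) = -345 - 1*(-64) = -345 + 64 = -281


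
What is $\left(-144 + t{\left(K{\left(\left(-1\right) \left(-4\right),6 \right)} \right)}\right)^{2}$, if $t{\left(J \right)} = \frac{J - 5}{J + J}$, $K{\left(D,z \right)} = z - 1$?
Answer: $20736$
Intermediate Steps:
$K{\left(D,z \right)} = -1 + z$ ($K{\left(D,z \right)} = z - 1 = -1 + z$)
$t{\left(J \right)} = \frac{-5 + J}{2 J}$
$\left(-144 + t{\left(K{\left(\left(-1\right) \left(-4\right),6 \right)} \right)}\right)^{2} = \left(-144 + \frac{-5 + \left(-1 + 6\right)}{2 \left(-1 + 6\right)}\right)^{2} = \left(-144 + \frac{-5 + 5}{2 \cdot 5}\right)^{2} = \left(-144 + \frac{1}{2} \cdot \frac{1}{5} \cdot 0\right)^{2} = \left(-144 + 0\right)^{2} = \left(-144\right)^{2} = 20736$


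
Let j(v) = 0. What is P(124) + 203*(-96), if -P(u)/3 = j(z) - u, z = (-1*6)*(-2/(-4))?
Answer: -19116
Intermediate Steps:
z = -3 (z = -(-12)*(-1)/4 = -6*½ = -3)
P(u) = 3*u (P(u) = -3*(0 - u) = -(-3)*u = 3*u)
P(124) + 203*(-96) = 3*124 + 203*(-96) = 372 - 19488 = -19116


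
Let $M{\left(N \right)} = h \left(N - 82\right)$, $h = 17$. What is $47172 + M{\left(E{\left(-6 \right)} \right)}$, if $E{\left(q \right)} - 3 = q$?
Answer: $45727$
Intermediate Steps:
$E{\left(q \right)} = 3 + q$
$M{\left(N \right)} = -1394 + 17 N$ ($M{\left(N \right)} = 17 \left(N - 82\right) = 17 \left(-82 + N\right) = -1394 + 17 N$)
$47172 + M{\left(E{\left(-6 \right)} \right)} = 47172 - \left(1394 - 17 \left(3 - 6\right)\right) = 47172 + \left(-1394 + 17 \left(-3\right)\right) = 47172 - 1445 = 45727$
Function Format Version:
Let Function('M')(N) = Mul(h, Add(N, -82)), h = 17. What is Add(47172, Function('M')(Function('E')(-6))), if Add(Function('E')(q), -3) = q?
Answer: 45727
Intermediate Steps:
Function('E')(q) = Add(3, q)
Function('M')(N) = Add(-1394, Mul(17, N)) (Function('M')(N) = Mul(17, Add(N, -82)) = Mul(17, Add(-82, N)) = Add(-1394, Mul(17, N)))
Add(47172, Function('M')(Function('E')(-6))) = Add(47172, Add(-1394, Mul(17, Add(3, -6)))) = Add(47172, Add(-1394, Mul(17, -3))) = Add(47172, Add(-1394, -51)) = Add(47172, -1445) = 45727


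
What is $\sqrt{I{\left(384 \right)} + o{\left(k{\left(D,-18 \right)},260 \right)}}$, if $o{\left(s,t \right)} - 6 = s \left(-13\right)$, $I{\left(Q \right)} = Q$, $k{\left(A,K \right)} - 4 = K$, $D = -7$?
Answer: $2 \sqrt{143} \approx 23.917$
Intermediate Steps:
$k{\left(A,K \right)} = 4 + K$
$o{\left(s,t \right)} = 6 - 13 s$ ($o{\left(s,t \right)} = 6 + s \left(-13\right) = 6 - 13 s$)
$\sqrt{I{\left(384 \right)} + o{\left(k{\left(D,-18 \right)},260 \right)}} = \sqrt{384 - \left(-6 + 13 \left(4 - 18\right)\right)} = \sqrt{384 + \left(6 - -182\right)} = \sqrt{384 + \left(6 + 182\right)} = \sqrt{384 + 188} = \sqrt{572} = 2 \sqrt{143}$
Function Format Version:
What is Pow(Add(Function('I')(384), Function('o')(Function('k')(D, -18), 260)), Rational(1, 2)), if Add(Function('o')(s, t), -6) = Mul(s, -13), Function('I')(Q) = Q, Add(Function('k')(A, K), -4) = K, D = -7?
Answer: Mul(2, Pow(143, Rational(1, 2))) ≈ 23.917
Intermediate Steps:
Function('k')(A, K) = Add(4, K)
Function('o')(s, t) = Add(6, Mul(-13, s)) (Function('o')(s, t) = Add(6, Mul(s, -13)) = Add(6, Mul(-13, s)))
Pow(Add(Function('I')(384), Function('o')(Function('k')(D, -18), 260)), Rational(1, 2)) = Pow(Add(384, Add(6, Mul(-13, Add(4, -18)))), Rational(1, 2)) = Pow(Add(384, Add(6, Mul(-13, -14))), Rational(1, 2)) = Pow(Add(384, Add(6, 182)), Rational(1, 2)) = Pow(Add(384, 188), Rational(1, 2)) = Pow(572, Rational(1, 2)) = Mul(2, Pow(143, Rational(1, 2)))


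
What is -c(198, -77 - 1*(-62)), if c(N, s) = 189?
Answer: -189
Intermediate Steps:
-c(198, -77 - 1*(-62)) = -1*189 = -189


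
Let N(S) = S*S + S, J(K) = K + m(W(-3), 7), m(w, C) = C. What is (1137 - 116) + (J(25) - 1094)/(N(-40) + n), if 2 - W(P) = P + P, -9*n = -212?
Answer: 7270867/7126 ≈ 1020.3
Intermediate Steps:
n = 212/9 (n = -⅑*(-212) = 212/9 ≈ 23.556)
W(P) = 2 - 2*P (W(P) = 2 - (P + P) = 2 - 2*P)
J(K) = 7 + K (J(K) = K + 7 = 7 + K)
N(S) = S + S² (N(S) = S² + S = S + S²)
(1137 - 116) + (J(25) - 1094)/(N(-40) + n) = (1137 - 116) + ((7 + 25) - 1094)/(-40*(1 - 40) + 212/9) = 1021 + (32 - 1094)/(-40*(-39) + 212/9) = 1021 - 1062/(1560 + 212/9) = 1021 - 1062/14252/9 = 1021 - 1062*9/14252 = 1021 - 4779/7126 = 7270867/7126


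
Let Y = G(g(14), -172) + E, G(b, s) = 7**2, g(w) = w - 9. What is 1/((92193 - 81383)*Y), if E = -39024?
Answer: -1/421319750 ≈ -2.3735e-9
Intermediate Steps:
g(w) = -9 + w
G(b, s) = 49
Y = -38975 (Y = 49 - 39024 = -38975)
1/((92193 - 81383)*Y) = 1/((92193 - 81383)*(-38975)) = -1/38975/10810 = (1/10810)*(-1/38975) = -1/421319750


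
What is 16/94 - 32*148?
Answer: -222584/47 ≈ -4735.8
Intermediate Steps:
16/94 - 32*148 = 16*(1/94) - 4736 = 8/47 - 4736 = -222584/47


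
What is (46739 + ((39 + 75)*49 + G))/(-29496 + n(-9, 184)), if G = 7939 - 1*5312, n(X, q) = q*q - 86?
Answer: 27476/2137 ≈ 12.857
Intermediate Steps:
n(X, q) = -86 + q² (n(X, q) = q² - 86 = -86 + q²)
G = 2627 (G = 7939 - 5312 = 2627)
(46739 + ((39 + 75)*49 + G))/(-29496 + n(-9, 184)) = (46739 + ((39 + 75)*49 + 2627))/(-29496 + (-86 + 184²)) = (46739 + (114*49 + 2627))/(-29496 + (-86 + 33856)) = (46739 + (5586 + 2627))/(-29496 + 33770) = (46739 + 8213)/4274 = 54952*(1/4274) = 27476/2137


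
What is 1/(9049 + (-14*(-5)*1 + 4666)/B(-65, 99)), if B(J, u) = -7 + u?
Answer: 23/209311 ≈ 0.00010988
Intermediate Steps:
1/(9049 + (-14*(-5)*1 + 4666)/B(-65, 99)) = 1/(9049 + (-14*(-5)*1 + 4666)/(-7 + 99)) = 1/(9049 + (70*1 + 4666)/92) = 1/(9049 + (70 + 4666)*(1/92)) = 1/(9049 + 4736*(1/92)) = 1/(9049 + 1184/23) = 1/(209311/23) = 23/209311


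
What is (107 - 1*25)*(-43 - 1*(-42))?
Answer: -82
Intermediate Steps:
(107 - 1*25)*(-43 - 1*(-42)) = (107 - 25)*(-43 + 42) = 82*(-1) = -82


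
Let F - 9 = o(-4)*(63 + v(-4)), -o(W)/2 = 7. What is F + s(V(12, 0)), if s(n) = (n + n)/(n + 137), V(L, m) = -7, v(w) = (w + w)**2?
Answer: -114992/65 ≈ -1769.1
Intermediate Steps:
v(w) = 4*w**2 (v(w) = (2*w)**2 = 4*w**2)
s(n) = 2*n/(137 + n) (s(n) = (2*n)/(137 + n) = 2*n/(137 + n))
o(W) = -14 (o(W) = -2*7 = -14)
F = -1769 (F = 9 - 14*(63 + 4*(-4)**2) = 9 - 14*(63 + 4*16) = 9 - 14*(63 + 64) = 9 - 14*127 = 9 - 1778 = -1769)
F + s(V(12, 0)) = -1769 + 2*(-7)/(137 - 7) = -1769 + 2*(-7)/130 = -1769 + 2*(-7)*(1/130) = -1769 - 7/65 = -114992/65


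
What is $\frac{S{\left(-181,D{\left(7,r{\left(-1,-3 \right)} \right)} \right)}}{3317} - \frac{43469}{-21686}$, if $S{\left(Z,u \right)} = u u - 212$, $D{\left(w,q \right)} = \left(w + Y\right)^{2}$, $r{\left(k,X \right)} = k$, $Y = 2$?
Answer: $\frac{281871087}{71932462} \approx 3.9186$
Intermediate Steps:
$D{\left(w,q \right)} = \left(2 + w\right)^{2}$ ($D{\left(w,q \right)} = \left(w + 2\right)^{2} = \left(2 + w\right)^{2}$)
$S{\left(Z,u \right)} = -212 + u^{2}$ ($S{\left(Z,u \right)} = u^{2} - 212 = -212 + u^{2}$)
$\frac{S{\left(-181,D{\left(7,r{\left(-1,-3 \right)} \right)} \right)}}{3317} - \frac{43469}{-21686} = \frac{-212 + \left(\left(2 + 7\right)^{2}\right)^{2}}{3317} - \frac{43469}{-21686} = \left(-212 + \left(9^{2}\right)^{2}\right) \frac{1}{3317} - - \frac{43469}{21686} = \left(-212 + 81^{2}\right) \frac{1}{3317} + \frac{43469}{21686} = \left(-212 + 6561\right) \frac{1}{3317} + \frac{43469}{21686} = 6349 \cdot \frac{1}{3317} + \frac{43469}{21686} = \frac{6349}{3317} + \frac{43469}{21686} = \frac{281871087}{71932462}$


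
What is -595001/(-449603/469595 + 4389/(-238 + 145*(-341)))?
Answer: 60094813506335/105621984 ≈ 5.6896e+5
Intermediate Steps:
-595001/(-449603/469595 + 4389/(-238 + 145*(-341))) = -595001/(-449603*1/469595 + 4389/(-238 - 49445)) = -595001/(-64229/67085 + 4389/(-49683)) = -595001/(-64229/67085 + 4389*(-1/49683)) = -595001/(-64229/67085 - 1463/16561) = -595001/(-1161841824/1110994685) = -595001*(-1110994685/1161841824) = 60094813506335/105621984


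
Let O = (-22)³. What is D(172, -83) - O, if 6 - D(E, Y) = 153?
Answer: 10501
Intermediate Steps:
O = -10648
D(E, Y) = -147 (D(E, Y) = 6 - 1*153 = 6 - 153 = -147)
D(172, -83) - O = -147 - 1*(-10648) = -147 + 10648 = 10501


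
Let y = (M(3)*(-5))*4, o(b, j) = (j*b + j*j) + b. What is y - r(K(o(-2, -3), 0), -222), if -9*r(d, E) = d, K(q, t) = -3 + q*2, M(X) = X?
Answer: -517/9 ≈ -57.444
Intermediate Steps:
o(b, j) = b + j² + b*j (o(b, j) = (b*j + j²) + b = (j² + b*j) + b = b + j² + b*j)
K(q, t) = -3 + 2*q
r(d, E) = -d/9
y = -60 (y = (3*(-5))*4 = -15*4 = -60)
y - r(K(o(-2, -3), 0), -222) = -60 - (-1)*(-3 + 2*(-2 + (-3)² - 2*(-3)))/9 = -60 - (-1)*(-3 + 2*(-2 + 9 + 6))/9 = -60 - (-1)*(-3 + 2*13)/9 = -60 - (-1)*(-3 + 26)/9 = -60 - (-1)*23/9 = -60 - 1*(-23/9) = -60 + 23/9 = -517/9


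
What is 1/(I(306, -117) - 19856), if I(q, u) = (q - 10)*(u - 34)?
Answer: -1/64552 ≈ -1.5491e-5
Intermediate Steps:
I(q, u) = (-34 + u)*(-10 + q) (I(q, u) = (-10 + q)*(-34 + u) = (-34 + u)*(-10 + q))
1/(I(306, -117) - 19856) = 1/((340 - 34*306 - 10*(-117) + 306*(-117)) - 19856) = 1/((340 - 10404 + 1170 - 35802) - 19856) = 1/(-44696 - 19856) = 1/(-64552) = -1/64552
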